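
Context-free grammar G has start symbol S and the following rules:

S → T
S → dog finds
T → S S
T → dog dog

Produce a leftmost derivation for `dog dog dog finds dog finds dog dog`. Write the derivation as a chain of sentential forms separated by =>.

S => T => S S => T S => dog dog S => dog dog T => dog dog S S => dog dog dog finds S => dog dog dog finds T => dog dog dog finds S S => dog dog dog finds dog finds S => dog dog dog finds dog finds T => dog dog dog finds dog finds dog dog

S => T   [S → T]
T => S S   [T → S S]
S S => T S   [S → T]
T S => dog dog S   [T → dog dog]
dog dog S => dog dog T   [S → T]
dog dog T => dog dog S S   [T → S S]
dog dog S S => dog dog dog finds S   [S → dog finds]
dog dog dog finds S => dog dog dog finds T   [S → T]
dog dog dog finds T => dog dog dog finds S S   [T → S S]
dog dog dog finds S S => dog dog dog finds dog finds S   [S → dog finds]
dog dog dog finds dog finds S => dog dog dog finds dog finds T   [S → T]
dog dog dog finds dog finds T => dog dog dog finds dog finds dog dog   [T → dog dog]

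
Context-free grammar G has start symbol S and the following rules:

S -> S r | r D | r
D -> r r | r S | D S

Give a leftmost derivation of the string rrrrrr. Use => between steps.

S => rD => rrS => rrSr => rrrDr => rrrrSr => rrrrrr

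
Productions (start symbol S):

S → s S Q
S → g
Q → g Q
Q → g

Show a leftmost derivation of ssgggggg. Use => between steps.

S => sSQ => ssSQQ => ssgQQ => ssggQQ => ssgggQQ => ssggggQQ => ssgggggQ => ssgggggg

S => sSQ   [S → s S Q]
sSQ => ssSQQ   [S → s S Q]
ssSQQ => ssgQQ   [S → g]
ssgQQ => ssggQQ   [Q → g Q]
ssggQQ => ssgggQQ   [Q → g Q]
ssgggQQ => ssggggQQ   [Q → g Q]
ssggggQQ => ssgggggQ   [Q → g]
ssgggggQ => ssgggggg   [Q → g]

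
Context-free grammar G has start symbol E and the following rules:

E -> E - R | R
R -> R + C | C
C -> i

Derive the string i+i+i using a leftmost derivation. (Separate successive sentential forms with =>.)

E => R   [E -> R]
R => R+C   [R -> R + C]
R+C => R+C+C   [R -> R + C]
R+C+C => C+C+C   [R -> C]
C+C+C => i+C+C   [C -> i]
i+C+C => i+i+C   [C -> i]
i+i+C => i+i+i   [C -> i]

E => R => R+C => R+C+C => C+C+C => i+C+C => i+i+C => i+i+i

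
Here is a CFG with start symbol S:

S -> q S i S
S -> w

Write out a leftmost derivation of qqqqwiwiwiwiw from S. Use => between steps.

S => qSiS   [S -> q S i S]
qSiS => qqSiSiS   [S -> q S i S]
qqSiSiS => qqqSiSiSiS   [S -> q S i S]
qqqSiSiSiS => qqqqSiSiSiSiS   [S -> q S i S]
qqqqSiSiSiSiS => qqqqwiSiSiSiS   [S -> w]
qqqqwiSiSiSiS => qqqqwiwiSiSiS   [S -> w]
qqqqwiwiSiSiS => qqqqwiwiwiSiS   [S -> w]
qqqqwiwiwiSiS => qqqqwiwiwiwiS   [S -> w]
qqqqwiwiwiwiS => qqqqwiwiwiwiw   [S -> w]

S => qSiS => qqSiSiS => qqqSiSiSiS => qqqqSiSiSiSiS => qqqqwiSiSiSiS => qqqqwiwiSiSiS => qqqqwiwiwiSiS => qqqqwiwiwiwiS => qqqqwiwiwiwiw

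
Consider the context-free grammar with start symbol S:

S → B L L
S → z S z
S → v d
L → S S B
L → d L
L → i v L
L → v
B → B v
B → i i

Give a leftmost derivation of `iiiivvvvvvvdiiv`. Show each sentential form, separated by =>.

S => BLL   [S → B L L]
BLL => iiLL   [B → i i]
iiLL => iiSSBL   [L → S S B]
iiSSBL => iiBLLSBL   [S → B L L]
iiBLLSBL => iiBvLLSBL   [B → B v]
iiBvLLSBL => iiBvvLLSBL   [B → B v]
iiBvvLLSBL => iiBvvvLLSBL   [B → B v]
iiBvvvLLSBL => iiBvvvvLLSBL   [B → B v]
iiBvvvvLLSBL => iiiivvvvLLSBL   [B → i i]
iiiivvvvLLSBL => iiiivvvvvLSBL   [L → v]
iiiivvvvvLSBL => iiiivvvvvvSBL   [L → v]
iiiivvvvvvSBL => iiiivvvvvvvdBL   [S → v d]
iiiivvvvvvvdBL => iiiivvvvvvvdiiL   [B → i i]
iiiivvvvvvvdiiL => iiiivvvvvvvdiiv   [L → v]

S => BLL => iiLL => iiSSBL => iiBLLSBL => iiBvLLSBL => iiBvvLLSBL => iiBvvvLLSBL => iiBvvvvLLSBL => iiiivvvvLLSBL => iiiivvvvvLSBL => iiiivvvvvvSBL => iiiivvvvvvvdBL => iiiivvvvvvvdiiL => iiiivvvvvvvdiiv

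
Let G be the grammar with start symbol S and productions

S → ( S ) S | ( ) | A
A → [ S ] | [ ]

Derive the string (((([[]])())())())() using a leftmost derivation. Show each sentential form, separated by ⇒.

S⇒(S)S⇒((S)S)S⇒(((S)S)S)S⇒((((S)S)S)S)S⇒((((A)S)S)S)S⇒(((([S])S)S)S)S⇒(((([A])S)S)S)S⇒(((([[]])S)S)S)S⇒(((([[]])())S)S)S⇒(((([[]])())())S)S⇒(((([[]])())())())S⇒(((([[]])())())())()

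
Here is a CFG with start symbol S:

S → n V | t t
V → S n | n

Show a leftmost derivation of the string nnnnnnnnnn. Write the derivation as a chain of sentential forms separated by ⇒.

S⇒nV⇒nSn⇒nnVn⇒nnSnn⇒nnnVnn⇒nnnSnnn⇒nnnnVnnn⇒nnnnSnnnn⇒nnnnnVnnnn⇒nnnnnnnnnn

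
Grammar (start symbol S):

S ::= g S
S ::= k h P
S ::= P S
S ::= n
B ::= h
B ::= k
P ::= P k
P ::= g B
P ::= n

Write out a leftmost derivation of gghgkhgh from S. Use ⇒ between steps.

S ⇒ gS ⇒ gPS ⇒ ggBS ⇒ gghS ⇒ gghgS ⇒ gghgkhP ⇒ gghgkhgB ⇒ gghgkhgh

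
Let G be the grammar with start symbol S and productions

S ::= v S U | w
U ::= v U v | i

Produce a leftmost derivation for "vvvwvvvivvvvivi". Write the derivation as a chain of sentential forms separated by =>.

S => vSU   [S ::= v S U]
vSU => vvSUU   [S ::= v S U]
vvSUU => vvvSUUU   [S ::= v S U]
vvvSUUU => vvvwUUU   [S ::= w]
vvvwUUU => vvvwvUvUU   [U ::= v U v]
vvvwvUvUU => vvvwvvUvvUU   [U ::= v U v]
vvvwvvUvvUU => vvvwvvvUvvvUU   [U ::= v U v]
vvvwvvvUvvvUU => vvvwvvvivvvUU   [U ::= i]
vvvwvvvivvvUU => vvvwvvvivvvvUvU   [U ::= v U v]
vvvwvvvivvvvUvU => vvvwvvvivvvvivU   [U ::= i]
vvvwvvvivvvvivU => vvvwvvvivvvvivi   [U ::= i]

S => vSU => vvSUU => vvvSUUU => vvvwUUU => vvvwvUvUU => vvvwvvUvvUU => vvvwvvvUvvvUU => vvvwvvvivvvUU => vvvwvvvivvvvUvU => vvvwvvvivvvvivU => vvvwvvvivvvvivi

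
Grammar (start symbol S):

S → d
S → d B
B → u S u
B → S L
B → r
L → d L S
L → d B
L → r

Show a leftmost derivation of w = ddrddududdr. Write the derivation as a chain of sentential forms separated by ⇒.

S ⇒ dB   [S → d B]
dB ⇒ dSL   [B → S L]
dSL ⇒ ddBL   [S → d B]
ddBL ⇒ ddrL   [B → r]
ddrL ⇒ ddrdLS   [L → d L S]
ddrdLS ⇒ ddrddBS   [L → d B]
ddrddBS ⇒ ddrdduSuS   [B → u S u]
ddrdduSuS ⇒ ddrdduduS   [S → d]
ddrdduduS ⇒ ddrddududB   [S → d B]
ddrddududB ⇒ ddrddududSL   [B → S L]
ddrddududSL ⇒ ddrddududdL   [S → d]
ddrddududdL ⇒ ddrddududdr   [L → r]

S⇒dB⇒dSL⇒ddBL⇒ddrL⇒ddrdLS⇒ddrddBS⇒ddrdduSuS⇒ddrdduduS⇒ddrddududB⇒ddrddududSL⇒ddrddududdL⇒ddrddududdr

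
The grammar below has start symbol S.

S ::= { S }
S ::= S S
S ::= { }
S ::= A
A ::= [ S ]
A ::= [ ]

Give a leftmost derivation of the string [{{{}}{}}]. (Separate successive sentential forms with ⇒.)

S ⇒ A   [S ::= A]
A ⇒ [S]   [A ::= [ S ]]
[S] ⇒ [{S}]   [S ::= { S }]
[{S}] ⇒ [{SS}]   [S ::= S S]
[{SS}] ⇒ [{{S}S}]   [S ::= { S }]
[{{S}S}] ⇒ [{{{}}S}]   [S ::= { }]
[{{{}}S}] ⇒ [{{{}}{}}]   [S ::= { }]

S⇒A⇒[S]⇒[{S}]⇒[{SS}]⇒[{{S}S}]⇒[{{{}}S}]⇒[{{{}}{}}]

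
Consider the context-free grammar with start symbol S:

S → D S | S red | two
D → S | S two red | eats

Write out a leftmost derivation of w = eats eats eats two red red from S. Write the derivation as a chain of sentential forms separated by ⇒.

S ⇒ D S ⇒ eats S ⇒ eats D S ⇒ eats eats S ⇒ eats eats S red ⇒ eats eats D S red ⇒ eats eats eats S red ⇒ eats eats eats S red red ⇒ eats eats eats two red red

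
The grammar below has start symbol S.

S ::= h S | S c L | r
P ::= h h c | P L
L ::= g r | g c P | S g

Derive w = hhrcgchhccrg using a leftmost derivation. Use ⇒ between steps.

S ⇒ hS   [S ::= h S]
hS ⇒ hScL   [S ::= S c L]
hScL ⇒ hhScL   [S ::= h S]
hhScL ⇒ hhScLcL   [S ::= S c L]
hhScLcL ⇒ hhrcLcL   [S ::= r]
hhrcLcL ⇒ hhrcgcPcL   [L ::= g c P]
hhrcgcPcL ⇒ hhrcgchhccL   [P ::= h h c]
hhrcgchhccL ⇒ hhrcgchhccSg   [L ::= S g]
hhrcgchhccSg ⇒ hhrcgchhccrg   [S ::= r]

S ⇒ hS ⇒ hScL ⇒ hhScL ⇒ hhScLcL ⇒ hhrcLcL ⇒ hhrcgcPcL ⇒ hhrcgchhccL ⇒ hhrcgchhccSg ⇒ hhrcgchhccrg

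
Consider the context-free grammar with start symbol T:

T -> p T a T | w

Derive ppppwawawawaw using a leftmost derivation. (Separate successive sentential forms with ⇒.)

T ⇒ pTaT   [T -> p T a T]
pTaT ⇒ ppTaTaT   [T -> p T a T]
ppTaTaT ⇒ pppTaTaTaT   [T -> p T a T]
pppTaTaTaT ⇒ ppppTaTaTaTaT   [T -> p T a T]
ppppTaTaTaTaT ⇒ ppppwaTaTaTaT   [T -> w]
ppppwaTaTaTaT ⇒ ppppwawaTaTaT   [T -> w]
ppppwawaTaTaT ⇒ ppppwawawaTaT   [T -> w]
ppppwawawaTaT ⇒ ppppwawawawaT   [T -> w]
ppppwawawawaT ⇒ ppppwawawawaw   [T -> w]

T ⇒ pTaT ⇒ ppTaTaT ⇒ pppTaTaTaT ⇒ ppppTaTaTaTaT ⇒ ppppwaTaTaTaT ⇒ ppppwawaTaTaT ⇒ ppppwawawaTaT ⇒ ppppwawawawaT ⇒ ppppwawawawaw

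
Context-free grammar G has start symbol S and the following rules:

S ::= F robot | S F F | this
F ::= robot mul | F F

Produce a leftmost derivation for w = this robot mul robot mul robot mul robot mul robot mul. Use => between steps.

S => S F F => S F F F F => this F F F F => this F F F F F => this robot mul F F F F => this robot mul robot mul F F F => this robot mul robot mul robot mul F F => this robot mul robot mul robot mul robot mul F => this robot mul robot mul robot mul robot mul robot mul

S => S F F   [S ::= S F F]
S F F => S F F F F   [S ::= S F F]
S F F F F => this F F F F   [S ::= this]
this F F F F => this F F F F F   [F ::= F F]
this F F F F F => this robot mul F F F F   [F ::= robot mul]
this robot mul F F F F => this robot mul robot mul F F F   [F ::= robot mul]
this robot mul robot mul F F F => this robot mul robot mul robot mul F F   [F ::= robot mul]
this robot mul robot mul robot mul F F => this robot mul robot mul robot mul robot mul F   [F ::= robot mul]
this robot mul robot mul robot mul robot mul F => this robot mul robot mul robot mul robot mul robot mul   [F ::= robot mul]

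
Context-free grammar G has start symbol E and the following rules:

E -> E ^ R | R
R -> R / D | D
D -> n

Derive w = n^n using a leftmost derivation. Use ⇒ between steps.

E⇒E^R⇒R^R⇒D^R⇒n^R⇒n^D⇒n^n

E ⇒ E^R   [E -> E ^ R]
E^R ⇒ R^R   [E -> R]
R^R ⇒ D^R   [R -> D]
D^R ⇒ n^R   [D -> n]
n^R ⇒ n^D   [R -> D]
n^D ⇒ n^n   [D -> n]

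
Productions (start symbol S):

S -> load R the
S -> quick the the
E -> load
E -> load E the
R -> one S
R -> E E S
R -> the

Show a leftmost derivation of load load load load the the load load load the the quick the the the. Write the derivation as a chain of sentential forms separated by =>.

S => load R the => load E E S the => load load E the E S the => load load load E the the E S the => load load load load the the E S the => load load load load the the load E the S the => load load load load the the load load E the the S the => load load load load the the load load load the the S the => load load load load the the load load load the the quick the the the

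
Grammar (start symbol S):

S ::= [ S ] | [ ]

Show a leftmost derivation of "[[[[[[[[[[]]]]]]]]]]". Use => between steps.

S => [S]   [S ::= [ S ]]
[S] => [[S]]   [S ::= [ S ]]
[[S]] => [[[S]]]   [S ::= [ S ]]
[[[S]]] => [[[[S]]]]   [S ::= [ S ]]
[[[[S]]]] => [[[[[S]]]]]   [S ::= [ S ]]
[[[[[S]]]]] => [[[[[[S]]]]]]   [S ::= [ S ]]
[[[[[[S]]]]]] => [[[[[[[S]]]]]]]   [S ::= [ S ]]
[[[[[[[S]]]]]]] => [[[[[[[[S]]]]]]]]   [S ::= [ S ]]
[[[[[[[[S]]]]]]]] => [[[[[[[[[S]]]]]]]]]   [S ::= [ S ]]
[[[[[[[[[S]]]]]]]]] => [[[[[[[[[[]]]]]]]]]]   [S ::= [ ]]

S => [S] => [[S]] => [[[S]]] => [[[[S]]]] => [[[[[S]]]]] => [[[[[[S]]]]]] => [[[[[[[S]]]]]]] => [[[[[[[[S]]]]]]]] => [[[[[[[[[S]]]]]]]]] => [[[[[[[[[[]]]]]]]]]]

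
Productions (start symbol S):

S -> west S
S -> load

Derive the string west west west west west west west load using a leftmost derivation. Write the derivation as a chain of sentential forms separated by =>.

S => west S   [S -> west S]
west S => west west S   [S -> west S]
west west S => west west west S   [S -> west S]
west west west S => west west west west S   [S -> west S]
west west west west S => west west west west west S   [S -> west S]
west west west west west S => west west west west west west S   [S -> west S]
west west west west west west S => west west west west west west west S   [S -> west S]
west west west west west west west S => west west west west west west west load   [S -> load]

S => west S => west west S => west west west S => west west west west S => west west west west west S => west west west west west west S => west west west west west west west S => west west west west west west west load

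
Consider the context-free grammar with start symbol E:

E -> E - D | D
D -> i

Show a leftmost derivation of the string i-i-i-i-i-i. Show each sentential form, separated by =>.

E => E-D   [E -> E - D]
E-D => E-D-D   [E -> E - D]
E-D-D => E-D-D-D   [E -> E - D]
E-D-D-D => E-D-D-D-D   [E -> E - D]
E-D-D-D-D => E-D-D-D-D-D   [E -> E - D]
E-D-D-D-D-D => D-D-D-D-D-D   [E -> D]
D-D-D-D-D-D => i-D-D-D-D-D   [D -> i]
i-D-D-D-D-D => i-i-D-D-D-D   [D -> i]
i-i-D-D-D-D => i-i-i-D-D-D   [D -> i]
i-i-i-D-D-D => i-i-i-i-D-D   [D -> i]
i-i-i-i-D-D => i-i-i-i-i-D   [D -> i]
i-i-i-i-i-D => i-i-i-i-i-i   [D -> i]

E => E-D => E-D-D => E-D-D-D => E-D-D-D-D => E-D-D-D-D-D => D-D-D-D-D-D => i-D-D-D-D-D => i-i-D-D-D-D => i-i-i-D-D-D => i-i-i-i-D-D => i-i-i-i-i-D => i-i-i-i-i-i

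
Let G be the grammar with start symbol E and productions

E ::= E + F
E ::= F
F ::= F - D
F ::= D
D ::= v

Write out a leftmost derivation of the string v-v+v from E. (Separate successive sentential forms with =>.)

E => E+F   [E ::= E + F]
E+F => F+F   [E ::= F]
F+F => F-D+F   [F ::= F - D]
F-D+F => D-D+F   [F ::= D]
D-D+F => v-D+F   [D ::= v]
v-D+F => v-v+F   [D ::= v]
v-v+F => v-v+D   [F ::= D]
v-v+D => v-v+v   [D ::= v]

E=>E+F=>F+F=>F-D+F=>D-D+F=>v-D+F=>v-v+F=>v-v+D=>v-v+v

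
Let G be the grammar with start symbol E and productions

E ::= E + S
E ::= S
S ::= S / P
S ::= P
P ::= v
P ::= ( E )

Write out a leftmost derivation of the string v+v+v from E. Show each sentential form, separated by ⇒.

E ⇒ E+S   [E ::= E + S]
E+S ⇒ E+S+S   [E ::= E + S]
E+S+S ⇒ S+S+S   [E ::= S]
S+S+S ⇒ P+S+S   [S ::= P]
P+S+S ⇒ v+S+S   [P ::= v]
v+S+S ⇒ v+P+S   [S ::= P]
v+P+S ⇒ v+v+S   [P ::= v]
v+v+S ⇒ v+v+P   [S ::= P]
v+v+P ⇒ v+v+v   [P ::= v]

E ⇒ E+S ⇒ E+S+S ⇒ S+S+S ⇒ P+S+S ⇒ v+S+S ⇒ v+P+S ⇒ v+v+S ⇒ v+v+P ⇒ v+v+v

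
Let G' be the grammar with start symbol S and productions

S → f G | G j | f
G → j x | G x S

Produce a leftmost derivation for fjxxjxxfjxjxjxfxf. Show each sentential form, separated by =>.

S=>fG=>fGxS=>fGxSxS=>fGxSxSxS=>fGxSxSxSxS=>fjxxSxSxSxS=>fjxxGjxSxSxS=>fjxxGxSjxSxSxS=>fjxxjxxSjxSxSxS=>fjxxjxxfjxSxSxS=>fjxxjxxfjxGjxSxS=>fjxxjxxfjxjxjxSxS=>fjxxjxxfjxjxjxfxS=>fjxxjxxfjxjxjxfxf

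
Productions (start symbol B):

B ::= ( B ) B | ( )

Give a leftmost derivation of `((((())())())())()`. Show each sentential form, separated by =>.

B => (B)B   [B ::= ( B ) B]
(B)B => ((B)B)B   [B ::= ( B ) B]
((B)B)B => (((B)B)B)B   [B ::= ( B ) B]
(((B)B)B)B => ((((B)B)B)B)B   [B ::= ( B ) B]
((((B)B)B)B)B => ((((())B)B)B)B   [B ::= ( )]
((((())B)B)B)B => ((((())())B)B)B   [B ::= ( )]
((((())())B)B)B => ((((())())())B)B   [B ::= ( )]
((((())())())B)B => ((((())())())())B   [B ::= ( )]
((((())())())())B => ((((())())())())()   [B ::= ( )]

B => (B)B => ((B)B)B => (((B)B)B)B => ((((B)B)B)B)B => ((((())B)B)B)B => ((((())())B)B)B => ((((())())())B)B => ((((())())())())B => ((((())())())())()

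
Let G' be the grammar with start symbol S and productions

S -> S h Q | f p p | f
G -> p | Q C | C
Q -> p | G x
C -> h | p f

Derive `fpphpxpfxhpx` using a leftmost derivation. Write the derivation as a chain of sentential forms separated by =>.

S=>ShQ=>ShQhQ=>fpphQhQ=>fpphGxhQ=>fpphQCxhQ=>fpphGxCxhQ=>fpphpxCxhQ=>fpphpxpfxhQ=>fpphpxpfxhGx=>fpphpxpfxhpx

S => ShQ   [S -> S h Q]
ShQ => ShQhQ   [S -> S h Q]
ShQhQ => fpphQhQ   [S -> f p p]
fpphQhQ => fpphGxhQ   [Q -> G x]
fpphGxhQ => fpphQCxhQ   [G -> Q C]
fpphQCxhQ => fpphGxCxhQ   [Q -> G x]
fpphGxCxhQ => fpphpxCxhQ   [G -> p]
fpphpxCxhQ => fpphpxpfxhQ   [C -> p f]
fpphpxpfxhQ => fpphpxpfxhGx   [Q -> G x]
fpphpxpfxhGx => fpphpxpfxhpx   [G -> p]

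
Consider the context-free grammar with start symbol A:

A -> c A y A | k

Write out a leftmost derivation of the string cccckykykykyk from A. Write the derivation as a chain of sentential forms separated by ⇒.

A ⇒ cAyA ⇒ ccAyAyA ⇒ cccAyAyAyA ⇒ ccccAyAyAyAyA ⇒ cccckyAyAyAyA ⇒ cccckykyAyAyA ⇒ cccckykykyAyA ⇒ cccckykykykyA ⇒ cccckykykykyk

A ⇒ cAyA   [A -> c A y A]
cAyA ⇒ ccAyAyA   [A -> c A y A]
ccAyAyA ⇒ cccAyAyAyA   [A -> c A y A]
cccAyAyAyA ⇒ ccccAyAyAyAyA   [A -> c A y A]
ccccAyAyAyAyA ⇒ cccckyAyAyAyA   [A -> k]
cccckyAyAyAyA ⇒ cccckykyAyAyA   [A -> k]
cccckykyAyAyA ⇒ cccckykykyAyA   [A -> k]
cccckykykyAyA ⇒ cccckykykykyA   [A -> k]
cccckykykykyA ⇒ cccckykykykyk   [A -> k]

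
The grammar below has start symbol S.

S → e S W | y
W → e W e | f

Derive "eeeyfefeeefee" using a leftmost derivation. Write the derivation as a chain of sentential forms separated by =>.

S => eSW => eeSWW => eeeSWWW => eeeyWWW => eeeyfWW => eeeyfeWeW => eeeyfefeW => eeeyfefeeWe => eeeyfefeeeWee => eeeyfefeeefee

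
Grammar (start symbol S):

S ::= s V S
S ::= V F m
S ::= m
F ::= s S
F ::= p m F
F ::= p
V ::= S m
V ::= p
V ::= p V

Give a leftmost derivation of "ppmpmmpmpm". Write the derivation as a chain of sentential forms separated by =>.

S => VFm   [S ::= V F m]
VFm => SmFm   [V ::= S m]
SmFm => VFmmFm   [S ::= V F m]
VFmmFm => pFmmFm   [V ::= p]
pFmmFm => ppmFmmFm   [F ::= p m F]
ppmFmmFm => ppmpmmFm   [F ::= p]
ppmpmmFm => ppmpmmpmFm   [F ::= p m F]
ppmpmmpmFm => ppmpmmpmpm   [F ::= p]

S=>VFm=>SmFm=>VFmmFm=>pFmmFm=>ppmFmmFm=>ppmpmmFm=>ppmpmmpmFm=>ppmpmmpmpm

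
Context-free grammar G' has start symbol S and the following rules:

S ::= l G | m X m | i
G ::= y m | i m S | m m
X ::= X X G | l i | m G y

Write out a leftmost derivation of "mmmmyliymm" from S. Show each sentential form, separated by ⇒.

S ⇒ mXm ⇒ mXXGm ⇒ mmGyXGm ⇒ mmmmyXGm ⇒ mmmmyliGm ⇒ mmmmyliymm

S ⇒ mXm   [S ::= m X m]
mXm ⇒ mXXGm   [X ::= X X G]
mXXGm ⇒ mmGyXGm   [X ::= m G y]
mmGyXGm ⇒ mmmmyXGm   [G ::= m m]
mmmmyXGm ⇒ mmmmyliGm   [X ::= l i]
mmmmyliGm ⇒ mmmmyliymm   [G ::= y m]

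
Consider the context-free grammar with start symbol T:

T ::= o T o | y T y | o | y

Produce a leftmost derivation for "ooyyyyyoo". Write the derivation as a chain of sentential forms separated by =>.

T => oTo => ooToo => ooyTyoo => ooyyTyyoo => ooyyyyyoo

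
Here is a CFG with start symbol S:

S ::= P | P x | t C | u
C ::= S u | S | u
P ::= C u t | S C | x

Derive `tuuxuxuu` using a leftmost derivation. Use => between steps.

S=>P=>SC=>tCC=>tSuC=>tPxuC=>tSCxuC=>tPxCxuC=>tSCxCxuC=>tuCxCxuC=>tuuxCxuC=>tuuxuxuC=>tuuxuxuu

S => P   [S ::= P]
P => SC   [P ::= S C]
SC => tCC   [S ::= t C]
tCC => tSuC   [C ::= S u]
tSuC => tPxuC   [S ::= P x]
tPxuC => tSCxuC   [P ::= S C]
tSCxuC => tPxCxuC   [S ::= P x]
tPxCxuC => tSCxCxuC   [P ::= S C]
tSCxCxuC => tuCxCxuC   [S ::= u]
tuCxCxuC => tuuxCxuC   [C ::= u]
tuuxCxuC => tuuxuxuC   [C ::= u]
tuuxuxuC => tuuxuxuu   [C ::= u]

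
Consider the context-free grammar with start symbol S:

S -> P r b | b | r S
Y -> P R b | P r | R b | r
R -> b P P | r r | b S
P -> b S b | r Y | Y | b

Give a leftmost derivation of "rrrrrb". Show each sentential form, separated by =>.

S=>rS=>rrS=>rrrS=>rrrPrb=>rrrYrb=>rrrrrb

S => rS   [S -> r S]
rS => rrS   [S -> r S]
rrS => rrrS   [S -> r S]
rrrS => rrrPrb   [S -> P r b]
rrrPrb => rrrYrb   [P -> Y]
rrrYrb => rrrrrb   [Y -> r]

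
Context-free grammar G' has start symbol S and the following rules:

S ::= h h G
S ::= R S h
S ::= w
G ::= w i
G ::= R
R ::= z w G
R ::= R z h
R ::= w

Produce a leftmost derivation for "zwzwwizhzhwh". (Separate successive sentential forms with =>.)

S => RSh => zwGSh => zwRSh => zwRzhSh => zwRzhzhSh => zwzwGzhzhSh => zwzwwizhzhSh => zwzwwizhzhwh

S => RSh   [S ::= R S h]
RSh => zwGSh   [R ::= z w G]
zwGSh => zwRSh   [G ::= R]
zwRSh => zwRzhSh   [R ::= R z h]
zwRzhSh => zwRzhzhSh   [R ::= R z h]
zwRzhzhSh => zwzwGzhzhSh   [R ::= z w G]
zwzwGzhzhSh => zwzwwizhzhSh   [G ::= w i]
zwzwwizhzhSh => zwzwwizhzhwh   [S ::= w]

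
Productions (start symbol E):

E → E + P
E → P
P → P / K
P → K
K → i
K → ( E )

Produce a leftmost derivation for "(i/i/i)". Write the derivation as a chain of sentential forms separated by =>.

E => P => K => (E) => (P) => (P/K) => (P/K/K) => (K/K/K) => (i/K/K) => (i/i/K) => (i/i/i)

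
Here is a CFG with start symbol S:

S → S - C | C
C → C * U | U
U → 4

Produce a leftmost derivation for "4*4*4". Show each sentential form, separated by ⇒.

S ⇒ C   [S → C]
C ⇒ C*U   [C → C * U]
C*U ⇒ C*U*U   [C → C * U]
C*U*U ⇒ U*U*U   [C → U]
U*U*U ⇒ 4*U*U   [U → 4]
4*U*U ⇒ 4*4*U   [U → 4]
4*4*U ⇒ 4*4*4   [U → 4]

S ⇒ C ⇒ C*U ⇒ C*U*U ⇒ U*U*U ⇒ 4*U*U ⇒ 4*4*U ⇒ 4*4*4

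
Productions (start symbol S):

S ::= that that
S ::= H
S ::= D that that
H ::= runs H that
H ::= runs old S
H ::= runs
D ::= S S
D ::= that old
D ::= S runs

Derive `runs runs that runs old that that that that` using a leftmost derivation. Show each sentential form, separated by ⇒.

S ⇒ D that that ⇒ S S that that ⇒ H S that that ⇒ runs H that S that that ⇒ runs runs that S that that ⇒ runs runs that H that that ⇒ runs runs that runs old S that that ⇒ runs runs that runs old that that that that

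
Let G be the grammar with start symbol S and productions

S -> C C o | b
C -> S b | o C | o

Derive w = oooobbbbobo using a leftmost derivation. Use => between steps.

S=>CCo=>oCCo=>ooCCo=>oooCo=>oooSbo=>oooCCobo=>ooooCCobo=>ooooSbCobo=>oooobbCobo=>oooobbSbobo=>oooobbbbobo

S => CCo   [S -> C C o]
CCo => oCCo   [C -> o C]
oCCo => ooCCo   [C -> o C]
ooCCo => oooCo   [C -> o]
oooCo => oooSbo   [C -> S b]
oooSbo => oooCCobo   [S -> C C o]
oooCCobo => ooooCCobo   [C -> o C]
ooooCCobo => ooooSbCobo   [C -> S b]
ooooSbCobo => oooobbCobo   [S -> b]
oooobbCobo => oooobbSbobo   [C -> S b]
oooobbSbobo => oooobbbbobo   [S -> b]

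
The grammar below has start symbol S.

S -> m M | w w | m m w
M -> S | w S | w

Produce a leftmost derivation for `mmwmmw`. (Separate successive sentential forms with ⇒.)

S ⇒ mM ⇒ mS ⇒ mmM ⇒ mmwS ⇒ mmwmmw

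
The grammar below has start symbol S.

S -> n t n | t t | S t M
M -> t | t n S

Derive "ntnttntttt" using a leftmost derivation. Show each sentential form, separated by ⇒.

S ⇒ StM ⇒ StMtM ⇒ ntntMtM ⇒ ntnttnStM ⇒ ntnttntttM ⇒ ntnttntttt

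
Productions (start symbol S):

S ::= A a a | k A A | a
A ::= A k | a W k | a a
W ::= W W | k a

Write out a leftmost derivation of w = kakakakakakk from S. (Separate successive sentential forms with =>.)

S=>kAA=>kaWkA=>kakakA=>kakakAk=>kakakaWkk=>kakakaWWkk=>kakakakaWkk=>kakakakakakk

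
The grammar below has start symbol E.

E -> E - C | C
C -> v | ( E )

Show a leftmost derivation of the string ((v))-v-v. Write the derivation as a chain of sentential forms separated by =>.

E=>E-C=>E-C-C=>C-C-C=>(E)-C-C=>(C)-C-C=>((E))-C-C=>((C))-C-C=>((v))-C-C=>((v))-v-C=>((v))-v-v

E => E-C   [E -> E - C]
E-C => E-C-C   [E -> E - C]
E-C-C => C-C-C   [E -> C]
C-C-C => (E)-C-C   [C -> ( E )]
(E)-C-C => (C)-C-C   [E -> C]
(C)-C-C => ((E))-C-C   [C -> ( E )]
((E))-C-C => ((C))-C-C   [E -> C]
((C))-C-C => ((v))-C-C   [C -> v]
((v))-C-C => ((v))-v-C   [C -> v]
((v))-v-C => ((v))-v-v   [C -> v]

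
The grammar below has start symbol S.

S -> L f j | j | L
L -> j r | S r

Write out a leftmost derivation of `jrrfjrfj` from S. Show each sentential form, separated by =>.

S => Lfj   [S -> L f j]
Lfj => Srfj   [L -> S r]
Srfj => Lfjrfj   [S -> L f j]
Lfjrfj => Srfjrfj   [L -> S r]
Srfjrfj => Lrfjrfj   [S -> L]
Lrfjrfj => jrrfjrfj   [L -> j r]

S => Lfj => Srfj => Lfjrfj => Srfjrfj => Lrfjrfj => jrrfjrfj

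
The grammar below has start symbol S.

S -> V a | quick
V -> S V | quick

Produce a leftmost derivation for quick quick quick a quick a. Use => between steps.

S => V a   [S -> V a]
V a => S V a   [V -> S V]
S V a => quick V a   [S -> quick]
quick V a => quick S V a   [V -> S V]
quick S V a => quick V a V a   [S -> V a]
quick V a V a => quick S V a V a   [V -> S V]
quick S V a V a => quick quick V a V a   [S -> quick]
quick quick V a V a => quick quick quick a V a   [V -> quick]
quick quick quick a V a => quick quick quick a quick a   [V -> quick]

S => V a => S V a => quick V a => quick S V a => quick V a V a => quick S V a V a => quick quick V a V a => quick quick quick a V a => quick quick quick a quick a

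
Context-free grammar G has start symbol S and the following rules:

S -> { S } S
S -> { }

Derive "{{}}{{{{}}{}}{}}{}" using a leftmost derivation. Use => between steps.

S => {S}S   [S -> { S } S]
{S}S => {{}}S   [S -> { }]
{{}}S => {{}}{S}S   [S -> { S } S]
{{}}{S}S => {{}}{{S}S}S   [S -> { S } S]
{{}}{{S}S}S => {{}}{{{S}S}S}S   [S -> { S } S]
{{}}{{{S}S}S}S => {{}}{{{{}}S}S}S   [S -> { }]
{{}}{{{{}}S}S}S => {{}}{{{{}}{}}S}S   [S -> { }]
{{}}{{{{}}{}}S}S => {{}}{{{{}}{}}{}}S   [S -> { }]
{{}}{{{{}}{}}{}}S => {{}}{{{{}}{}}{}}{}   [S -> { }]

S=>{S}S=>{{}}S=>{{}}{S}S=>{{}}{{S}S}S=>{{}}{{{S}S}S}S=>{{}}{{{{}}S}S}S=>{{}}{{{{}}{}}S}S=>{{}}{{{{}}{}}{}}S=>{{}}{{{{}}{}}{}}{}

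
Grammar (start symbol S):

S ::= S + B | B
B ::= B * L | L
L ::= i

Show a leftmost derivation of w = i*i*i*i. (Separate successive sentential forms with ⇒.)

S⇒B⇒B*L⇒B*L*L⇒B*L*L*L⇒L*L*L*L⇒i*L*L*L⇒i*i*L*L⇒i*i*i*L⇒i*i*i*i

S ⇒ B   [S ::= B]
B ⇒ B*L   [B ::= B * L]
B*L ⇒ B*L*L   [B ::= B * L]
B*L*L ⇒ B*L*L*L   [B ::= B * L]
B*L*L*L ⇒ L*L*L*L   [B ::= L]
L*L*L*L ⇒ i*L*L*L   [L ::= i]
i*L*L*L ⇒ i*i*L*L   [L ::= i]
i*i*L*L ⇒ i*i*i*L   [L ::= i]
i*i*i*L ⇒ i*i*i*i   [L ::= i]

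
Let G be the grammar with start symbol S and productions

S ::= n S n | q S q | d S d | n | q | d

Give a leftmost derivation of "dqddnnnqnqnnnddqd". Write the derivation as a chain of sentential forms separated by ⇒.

S⇒dSd⇒dqSqd⇒dqdSdqd⇒dqddSddqd⇒dqddnSnddqd⇒dqddnnSnnddqd⇒dqddnnnSnnnddqd⇒dqddnnnqSqnnnddqd⇒dqddnnnqnqnnnddqd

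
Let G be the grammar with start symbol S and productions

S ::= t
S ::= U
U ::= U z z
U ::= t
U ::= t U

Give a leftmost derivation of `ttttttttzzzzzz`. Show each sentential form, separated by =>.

S => U => tU => ttU => tttU => ttttU => ttttUzz => ttttUzzzz => tttttUzzzz => ttttttUzzzz => ttttttUzzzzzz => tttttttUzzzzzz => ttttttttzzzzzz

S => U   [S ::= U]
U => tU   [U ::= t U]
tU => ttU   [U ::= t U]
ttU => tttU   [U ::= t U]
tttU => ttttU   [U ::= t U]
ttttU => ttttUzz   [U ::= U z z]
ttttUzz => ttttUzzzz   [U ::= U z z]
ttttUzzzz => tttttUzzzz   [U ::= t U]
tttttUzzzz => ttttttUzzzz   [U ::= t U]
ttttttUzzzz => ttttttUzzzzzz   [U ::= U z z]
ttttttUzzzzzz => tttttttUzzzzzz   [U ::= t U]
tttttttUzzzzzz => ttttttttzzzzzz   [U ::= t]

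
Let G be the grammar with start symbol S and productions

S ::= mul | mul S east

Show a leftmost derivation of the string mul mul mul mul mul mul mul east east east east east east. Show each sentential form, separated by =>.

S => mul S east => mul mul S east east => mul mul mul S east east east => mul mul mul mul S east east east east => mul mul mul mul mul S east east east east east => mul mul mul mul mul mul S east east east east east east => mul mul mul mul mul mul mul east east east east east east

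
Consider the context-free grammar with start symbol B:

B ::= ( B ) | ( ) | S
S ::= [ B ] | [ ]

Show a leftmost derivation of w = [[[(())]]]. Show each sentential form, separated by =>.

B=>S=>[B]=>[S]=>[[B]]=>[[S]]=>[[[B]]]=>[[[(B)]]]=>[[[(())]]]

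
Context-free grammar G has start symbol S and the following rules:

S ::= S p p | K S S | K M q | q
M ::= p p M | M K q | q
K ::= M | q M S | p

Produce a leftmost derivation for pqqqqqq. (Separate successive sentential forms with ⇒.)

S⇒KSS⇒pSS⇒pKSSS⇒pqMSSSS⇒pqqSSSS⇒pqqqSSS⇒pqqqqSS⇒pqqqqqS⇒pqqqqqq

S ⇒ KSS   [S ::= K S S]
KSS ⇒ pSS   [K ::= p]
pSS ⇒ pKSSS   [S ::= K S S]
pKSSS ⇒ pqMSSSS   [K ::= q M S]
pqMSSSS ⇒ pqqSSSS   [M ::= q]
pqqSSSS ⇒ pqqqSSS   [S ::= q]
pqqqSSS ⇒ pqqqqSS   [S ::= q]
pqqqqSS ⇒ pqqqqqS   [S ::= q]
pqqqqqS ⇒ pqqqqqq   [S ::= q]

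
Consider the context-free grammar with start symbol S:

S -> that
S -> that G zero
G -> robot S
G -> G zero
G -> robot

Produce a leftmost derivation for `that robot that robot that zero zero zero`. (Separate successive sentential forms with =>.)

S => that G zero   [S -> that G zero]
that G zero => that robot S zero   [G -> robot S]
that robot S zero => that robot that G zero zero   [S -> that G zero]
that robot that G zero zero => that robot that G zero zero zero   [G -> G zero]
that robot that G zero zero zero => that robot that robot S zero zero zero   [G -> robot S]
that robot that robot S zero zero zero => that robot that robot that zero zero zero   [S -> that]

S => that G zero => that robot S zero => that robot that G zero zero => that robot that G zero zero zero => that robot that robot S zero zero zero => that robot that robot that zero zero zero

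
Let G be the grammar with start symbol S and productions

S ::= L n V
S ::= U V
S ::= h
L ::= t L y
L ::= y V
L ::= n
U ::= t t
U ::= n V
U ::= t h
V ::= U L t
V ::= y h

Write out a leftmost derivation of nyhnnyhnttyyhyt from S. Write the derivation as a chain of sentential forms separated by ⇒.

S ⇒ UV ⇒ nVV ⇒ nyhV ⇒ nyhULt ⇒ nyhnVLt ⇒ nyhnULtLt ⇒ nyhnnVLtLt ⇒ nyhnnyhLtLt ⇒ nyhnnyhntLt ⇒ nyhnnyhnttLyt ⇒ nyhnnyhnttyVyt ⇒ nyhnnyhnttyyhyt

S ⇒ UV   [S ::= U V]
UV ⇒ nVV   [U ::= n V]
nVV ⇒ nyhV   [V ::= y h]
nyhV ⇒ nyhULt   [V ::= U L t]
nyhULt ⇒ nyhnVLt   [U ::= n V]
nyhnVLt ⇒ nyhnULtLt   [V ::= U L t]
nyhnULtLt ⇒ nyhnnVLtLt   [U ::= n V]
nyhnnVLtLt ⇒ nyhnnyhLtLt   [V ::= y h]
nyhnnyhLtLt ⇒ nyhnnyhntLt   [L ::= n]
nyhnnyhntLt ⇒ nyhnnyhnttLyt   [L ::= t L y]
nyhnnyhnttLyt ⇒ nyhnnyhnttyVyt   [L ::= y V]
nyhnnyhnttyVyt ⇒ nyhnnyhnttyyhyt   [V ::= y h]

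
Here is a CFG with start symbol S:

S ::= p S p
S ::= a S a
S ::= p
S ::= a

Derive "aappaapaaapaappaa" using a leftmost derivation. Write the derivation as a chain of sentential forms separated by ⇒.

S ⇒ aSa   [S ::= a S a]
aSa ⇒ aaSaa   [S ::= a S a]
aaSaa ⇒ aapSpaa   [S ::= p S p]
aapSpaa ⇒ aappSppaa   [S ::= p S p]
aappSppaa ⇒ aappaSappaa   [S ::= a S a]
aappaSappaa ⇒ aappaaSaappaa   [S ::= a S a]
aappaaSaappaa ⇒ aappaapSpaappaa   [S ::= p S p]
aappaapSpaappaa ⇒ aappaapaSapaappaa   [S ::= a S a]
aappaapaSapaappaa ⇒ aappaapaaapaappaa   [S ::= a]

S ⇒ aSa ⇒ aaSaa ⇒ aapSpaa ⇒ aappSppaa ⇒ aappaSappaa ⇒ aappaaSaappaa ⇒ aappaapSpaappaa ⇒ aappaapaSapaappaa ⇒ aappaapaaapaappaa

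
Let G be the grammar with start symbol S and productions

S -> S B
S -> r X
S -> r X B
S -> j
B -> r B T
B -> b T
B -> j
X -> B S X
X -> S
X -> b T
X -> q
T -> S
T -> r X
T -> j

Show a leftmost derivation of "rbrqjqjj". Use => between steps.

S => SB => rXBB => rBSXBB => rbTSXBB => rbrXSXBB => rbrqSXBB => rbrqjXBB => rbrqjqBB => rbrqjqjB => rbrqjqjj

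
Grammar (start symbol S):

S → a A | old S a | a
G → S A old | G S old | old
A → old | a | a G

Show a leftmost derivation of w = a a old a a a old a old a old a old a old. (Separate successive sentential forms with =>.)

S => a A => a a G => a a G S old => a a G S old S old => a a G S old S old S old => a a G S old S old S old S old => a a S A old S old S old S old S old => a a old S a A old S old S old S old S old => a a old a a A old S old S old S old S old => a a old a a a old S old S old S old S old => a a old a a a old a old S old S old S old => a a old a a a old a old a old S old S old => a a old a a a old a old a old a old S old => a a old a a a old a old a old a old a old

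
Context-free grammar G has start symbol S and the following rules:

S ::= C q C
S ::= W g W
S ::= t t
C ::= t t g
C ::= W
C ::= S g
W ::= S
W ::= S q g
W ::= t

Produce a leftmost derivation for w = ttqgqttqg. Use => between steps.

S => CqC   [S ::= C q C]
CqC => WqC   [C ::= W]
WqC => SqgqC   [W ::= S q g]
SqgqC => ttqgqC   [S ::= t t]
ttqgqC => ttqgqW   [C ::= W]
ttqgqW => ttqgqSqg   [W ::= S q g]
ttqgqSqg => ttqgqttqg   [S ::= t t]

S => CqC => WqC => SqgqC => ttqgqC => ttqgqW => ttqgqSqg => ttqgqttqg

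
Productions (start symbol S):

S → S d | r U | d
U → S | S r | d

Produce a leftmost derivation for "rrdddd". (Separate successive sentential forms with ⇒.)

S ⇒ Sd ⇒ Sdd ⇒ Sddd ⇒ rUddd ⇒ rSddd ⇒ rrUddd ⇒ rrdddd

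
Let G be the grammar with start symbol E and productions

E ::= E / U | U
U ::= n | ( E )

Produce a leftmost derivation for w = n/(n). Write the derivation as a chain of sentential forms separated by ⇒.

E ⇒ E/U   [E ::= E / U]
E/U ⇒ U/U   [E ::= U]
U/U ⇒ n/U   [U ::= n]
n/U ⇒ n/(E)   [U ::= ( E )]
n/(E) ⇒ n/(U)   [E ::= U]
n/(U) ⇒ n/(n)   [U ::= n]

E ⇒ E/U ⇒ U/U ⇒ n/U ⇒ n/(E) ⇒ n/(U) ⇒ n/(n)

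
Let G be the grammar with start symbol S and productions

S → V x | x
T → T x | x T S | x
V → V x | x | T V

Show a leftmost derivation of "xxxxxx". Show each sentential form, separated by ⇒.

S ⇒ Vx   [S → V x]
Vx ⇒ TVx   [V → T V]
TVx ⇒ TxVx   [T → T x]
TxVx ⇒ TxxVx   [T → T x]
TxxVx ⇒ xxxVx   [T → x]
xxxVx ⇒ xxxVxx   [V → V x]
xxxVxx ⇒ xxxxxx   [V → x]

S⇒Vx⇒TVx⇒TxVx⇒TxxVx⇒xxxVx⇒xxxVxx⇒xxxxxx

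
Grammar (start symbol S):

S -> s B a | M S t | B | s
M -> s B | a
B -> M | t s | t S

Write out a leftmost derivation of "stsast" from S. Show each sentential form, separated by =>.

S => MSt => sBSt => stSSt => stBSt => stMSt => stsBSt => stsMSt => stsaSt => stsast

S => MSt   [S -> M S t]
MSt => sBSt   [M -> s B]
sBSt => stSSt   [B -> t S]
stSSt => stBSt   [S -> B]
stBSt => stMSt   [B -> M]
stMSt => stsBSt   [M -> s B]
stsBSt => stsMSt   [B -> M]
stsMSt => stsaSt   [M -> a]
stsaSt => stsast   [S -> s]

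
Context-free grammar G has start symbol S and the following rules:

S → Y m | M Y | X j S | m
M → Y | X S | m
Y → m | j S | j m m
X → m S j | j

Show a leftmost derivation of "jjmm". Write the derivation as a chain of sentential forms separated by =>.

S => XjS => jjS => jjYm => jjmm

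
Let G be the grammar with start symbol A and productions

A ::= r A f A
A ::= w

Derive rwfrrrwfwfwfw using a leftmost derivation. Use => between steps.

A => rAfA => rwfA => rwfrAfA => rwfrrAfAfA => rwfrrrAfAfAfA => rwfrrrwfAfAfA => rwfrrrwfwfAfA => rwfrrrwfwfwfA => rwfrrrwfwfwfw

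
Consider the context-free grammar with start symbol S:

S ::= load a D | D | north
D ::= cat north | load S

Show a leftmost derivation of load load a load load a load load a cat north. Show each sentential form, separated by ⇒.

S ⇒ D ⇒ load S ⇒ load load a D ⇒ load load a load S ⇒ load load a load load a D ⇒ load load a load load a load S ⇒ load load a load load a load load a D ⇒ load load a load load a load load a cat north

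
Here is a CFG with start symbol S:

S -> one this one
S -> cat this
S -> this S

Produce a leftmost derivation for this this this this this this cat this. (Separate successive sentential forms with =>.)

S => this S => this this S => this this this S => this this this this S => this this this this this S => this this this this this this S => this this this this this this cat this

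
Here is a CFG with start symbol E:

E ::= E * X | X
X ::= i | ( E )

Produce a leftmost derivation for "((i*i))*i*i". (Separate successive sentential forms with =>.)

E => E*X => E*X*X => X*X*X => (E)*X*X => (X)*X*X => ((E))*X*X => ((E*X))*X*X => ((X*X))*X*X => ((i*X))*X*X => ((i*i))*X*X => ((i*i))*i*X => ((i*i))*i*i

E => E*X   [E ::= E * X]
E*X => E*X*X   [E ::= E * X]
E*X*X => X*X*X   [E ::= X]
X*X*X => (E)*X*X   [X ::= ( E )]
(E)*X*X => (X)*X*X   [E ::= X]
(X)*X*X => ((E))*X*X   [X ::= ( E )]
((E))*X*X => ((E*X))*X*X   [E ::= E * X]
((E*X))*X*X => ((X*X))*X*X   [E ::= X]
((X*X))*X*X => ((i*X))*X*X   [X ::= i]
((i*X))*X*X => ((i*i))*X*X   [X ::= i]
((i*i))*X*X => ((i*i))*i*X   [X ::= i]
((i*i))*i*X => ((i*i))*i*i   [X ::= i]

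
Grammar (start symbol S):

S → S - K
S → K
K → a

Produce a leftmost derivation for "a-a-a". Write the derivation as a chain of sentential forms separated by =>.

S=>S-K=>S-K-K=>K-K-K=>a-K-K=>a-a-K=>a-a-a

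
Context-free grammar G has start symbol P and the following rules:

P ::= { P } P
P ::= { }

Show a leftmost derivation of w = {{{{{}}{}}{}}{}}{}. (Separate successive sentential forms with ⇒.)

P ⇒ {P}P ⇒ {{P}P}P ⇒ {{{P}P}P}P ⇒ {{{{P}P}P}P}P ⇒ {{{{{}}P}P}P}P ⇒ {{{{{}}{}}P}P}P ⇒ {{{{{}}{}}{}}P}P ⇒ {{{{{}}{}}{}}{}}P ⇒ {{{{{}}{}}{}}{}}{}

P ⇒ {P}P   [P ::= { P } P]
{P}P ⇒ {{P}P}P   [P ::= { P } P]
{{P}P}P ⇒ {{{P}P}P}P   [P ::= { P } P]
{{{P}P}P}P ⇒ {{{{P}P}P}P}P   [P ::= { P } P]
{{{{P}P}P}P}P ⇒ {{{{{}}P}P}P}P   [P ::= { }]
{{{{{}}P}P}P}P ⇒ {{{{{}}{}}P}P}P   [P ::= { }]
{{{{{}}{}}P}P}P ⇒ {{{{{}}{}}{}}P}P   [P ::= { }]
{{{{{}}{}}{}}P}P ⇒ {{{{{}}{}}{}}{}}P   [P ::= { }]
{{{{{}}{}}{}}{}}P ⇒ {{{{{}}{}}{}}{}}{}   [P ::= { }]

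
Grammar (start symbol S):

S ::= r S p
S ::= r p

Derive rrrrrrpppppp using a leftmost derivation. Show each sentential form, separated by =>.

S => rSp   [S ::= r S p]
rSp => rrSpp   [S ::= r S p]
rrSpp => rrrSppp   [S ::= r S p]
rrrSppp => rrrrSpppp   [S ::= r S p]
rrrrSpppp => rrrrrSppppp   [S ::= r S p]
rrrrrSppppp => rrrrrrpppppp   [S ::= r p]

S => rSp => rrSpp => rrrSppp => rrrrSpppp => rrrrrSppppp => rrrrrrpppppp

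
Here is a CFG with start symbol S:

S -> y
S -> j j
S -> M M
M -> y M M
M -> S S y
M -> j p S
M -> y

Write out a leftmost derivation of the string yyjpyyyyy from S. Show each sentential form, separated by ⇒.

S ⇒ MM ⇒ yMMM ⇒ ySSyMM ⇒ yySyMM ⇒ yyMMyMM ⇒ yyjpSMyMM ⇒ yyjpyMyMM ⇒ yyjpyyyMM ⇒ yyjpyyyyM ⇒ yyjpyyyyy

S ⇒ MM   [S -> M M]
MM ⇒ yMMM   [M -> y M M]
yMMM ⇒ ySSyMM   [M -> S S y]
ySSyMM ⇒ yySyMM   [S -> y]
yySyMM ⇒ yyMMyMM   [S -> M M]
yyMMyMM ⇒ yyjpSMyMM   [M -> j p S]
yyjpSMyMM ⇒ yyjpyMyMM   [S -> y]
yyjpyMyMM ⇒ yyjpyyyMM   [M -> y]
yyjpyyyMM ⇒ yyjpyyyyM   [M -> y]
yyjpyyyyM ⇒ yyjpyyyyy   [M -> y]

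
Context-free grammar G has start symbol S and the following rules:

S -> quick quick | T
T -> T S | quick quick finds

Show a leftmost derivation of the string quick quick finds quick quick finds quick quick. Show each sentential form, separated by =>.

S => T   [S -> T]
T => T S   [T -> T S]
T S => quick quick finds S   [T -> quick quick finds]
quick quick finds S => quick quick finds T   [S -> T]
quick quick finds T => quick quick finds T S   [T -> T S]
quick quick finds T S => quick quick finds quick quick finds S   [T -> quick quick finds]
quick quick finds quick quick finds S => quick quick finds quick quick finds quick quick   [S -> quick quick]

S => T => T S => quick quick finds S => quick quick finds T => quick quick finds T S => quick quick finds quick quick finds S => quick quick finds quick quick finds quick quick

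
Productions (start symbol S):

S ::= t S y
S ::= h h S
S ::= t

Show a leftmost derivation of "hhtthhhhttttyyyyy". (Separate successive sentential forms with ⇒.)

S ⇒ hhS ⇒ hhtSy ⇒ hhttSyy ⇒ hhtthhSyy ⇒ hhtthhhhSyy ⇒ hhtthhhhtSyyy ⇒ hhtthhhhttSyyyy ⇒ hhtthhhhtttSyyyyy ⇒ hhtthhhhttttyyyyy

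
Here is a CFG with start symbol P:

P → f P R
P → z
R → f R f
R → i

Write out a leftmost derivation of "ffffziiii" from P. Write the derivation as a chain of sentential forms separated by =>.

P => fPR   [P → f P R]
fPR => ffPRR   [P → f P R]
ffPRR => fffPRRR   [P → f P R]
fffPRRR => ffffPRRRR   [P → f P R]
ffffPRRRR => ffffzRRRR   [P → z]
ffffzRRRR => ffffziRRR   [R → i]
ffffziRRR => ffffziiRR   [R → i]
ffffziiRR => ffffziiiR   [R → i]
ffffziiiR => ffffziiii   [R → i]

P => fPR => ffPRR => fffPRRR => ffffPRRRR => ffffzRRRR => ffffziRRR => ffffziiRR => ffffziiiR => ffffziiii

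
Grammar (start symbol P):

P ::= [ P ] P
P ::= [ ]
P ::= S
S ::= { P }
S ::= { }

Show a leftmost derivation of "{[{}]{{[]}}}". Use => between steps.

P => S   [P ::= S]
S => {P}   [S ::= { P }]
{P} => {[P]P}   [P ::= [ P ] P]
{[P]P} => {[S]P}   [P ::= S]
{[S]P} => {[{}]P}   [S ::= { }]
{[{}]P} => {[{}]S}   [P ::= S]
{[{}]S} => {[{}]{P}}   [S ::= { P }]
{[{}]{P}} => {[{}]{S}}   [P ::= S]
{[{}]{S}} => {[{}]{{P}}}   [S ::= { P }]
{[{}]{{P}}} => {[{}]{{[]}}}   [P ::= [ ]]

P => S => {P} => {[P]P} => {[S]P} => {[{}]P} => {[{}]S} => {[{}]{P}} => {[{}]{S}} => {[{}]{{P}}} => {[{}]{{[]}}}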